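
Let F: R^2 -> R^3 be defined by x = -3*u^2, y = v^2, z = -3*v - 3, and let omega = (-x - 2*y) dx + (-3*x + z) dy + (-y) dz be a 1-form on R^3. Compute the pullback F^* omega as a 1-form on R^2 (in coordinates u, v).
F^* omega = (-18*u^3 + 12*u*v^2) du + (3*v*(6*u^2 - v - 2)) dv

Using F^*(f dg) = (f ∘ F) d(g ∘ F), substitute each coordinate x_i by F_i(u, v) in f_i, and replace dx_i by d F_i = (∂F_i/∂u) du + (∂F_i/∂v) dv.
  For the x component: f_1(F) = 3*u^2 - 2*v^2; d F_1 = (-6*u) du + (0) dv
  For the y component: f_2(F) = 9*u^2 - 3*v - 3; d F_2 = (0) du + (2*v) dv
  For the z component: f_3(F) = -v^2; d F_3 = (0) du + (-3) dv
Combining and collecting du, dv coefficients:
  coeff of du: -18*u^3 + 12*u*v^2
  coeff of dv: 3*v*(6*u^2 - v - 2)
F^* omega = (-18*u^3 + 12*u*v^2) du + (3*v*(6*u^2 - v - 2)) dv.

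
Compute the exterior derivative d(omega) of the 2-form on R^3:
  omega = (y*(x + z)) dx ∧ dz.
d(omega) = (-x - z) dx ∧ dy ∧ dz

For a 2-form omega = sum_{i<j} g_{ij} dx_i ∧ dx_j, the exterior derivative is
  d(omega) = sum_{i<j} d(g_{ij}) ∧ dx_i ∧ dx_j = sum_{i<j, k} (∂g_{ij}/∂x_k) dx_k ∧ dx_i ∧ dx_j.
Expand each term, using dx_k ∧ dx_i ∧ dx_j = sgn(permutation) dx_{(a)} ∧ dx_{(b)} ∧ dx_{(c)} with (a < b < c) sorted:
  d(y*(x + z)) includes (∂/∂y)(y*(x + z)) dy = (x + z) dy, which multiplied by dx ∧ dz gives (-x - z) dx ∧ dy ∧ dz
Collecting like 3-forms: d(omega) = (-x - z) dx ∧ dy ∧ dz.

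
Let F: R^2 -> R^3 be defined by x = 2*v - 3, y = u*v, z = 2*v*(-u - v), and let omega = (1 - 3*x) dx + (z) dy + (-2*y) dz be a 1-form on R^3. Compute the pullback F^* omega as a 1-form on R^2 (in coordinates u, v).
F^* omega = (2*v^2*(u - v)) du + (2*u^2*v + 6*u*v^2 - 12*v + 20) dv

Using F^*(f dg) = (f ∘ F) d(g ∘ F), substitute each coordinate x_i by F_i(u, v) in f_i, and replace dx_i by d F_i = (∂F_i/∂u) du + (∂F_i/∂v) dv.
  For the x component: f_1(F) = 10 - 6*v; d F_1 = (0) du + (2) dv
  For the y component: f_2(F) = 2*v*(-u - v); d F_2 = (v) du + (u) dv
  For the z component: f_3(F) = -2*u*v; d F_3 = (-2*v) du + (-2*u - 4*v) dv
Combining and collecting du, dv coefficients:
  coeff of du: 2*v^2*(u - v)
  coeff of dv: 2*u^2*v + 6*u*v^2 - 12*v + 20
F^* omega = (2*v^2*(u - v)) du + (2*u^2*v + 6*u*v^2 - 12*v + 20) dv.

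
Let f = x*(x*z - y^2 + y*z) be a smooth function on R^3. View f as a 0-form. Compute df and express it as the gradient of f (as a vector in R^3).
df = (2*x*z - y^2 + y*z) dx + (x*(-2*y + z)) dy + (x*(x + y)) dz; grad f = (2*x*z - y^2 + y*z, x*(-2*y + z), x*(x + y))

For a 0-form f, d f = (∂f/∂x) dx + (∂f/∂y) dy + (∂f/∂z) dz. The components of the vector representation are exactly the entries of grad f in Cartesian coordinates:
  ∂f/∂x = 2*x*z - y^2 + y*z
  ∂f/∂y = x*(-2*y + z)
  ∂f/∂z = x*(x + y).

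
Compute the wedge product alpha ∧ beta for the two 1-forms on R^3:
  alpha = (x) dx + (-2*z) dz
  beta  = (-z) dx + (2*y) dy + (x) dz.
alpha ∧ beta = (2*x*y) dx ∧ dy + (x^2 - 2*z^2) dx ∧ dz + (4*y*z) dy ∧ dz

Distribute the wedge, using dx_i ∧ dx_j = -dx_j ∧ dx_i and dx_i ∧ dx_i = 0. For each pair (i, j) with i < j, the coefficient of dx_i ∧ dx_j in alpha ∧ beta is (alpha_i * beta_j - alpha_j * beta_i). Collecting: alpha ∧ beta = (2*x*y) dx ∧ dy + (x^2 - 2*z^2) dx ∧ dz + (4*y*z) dy ∧ dz.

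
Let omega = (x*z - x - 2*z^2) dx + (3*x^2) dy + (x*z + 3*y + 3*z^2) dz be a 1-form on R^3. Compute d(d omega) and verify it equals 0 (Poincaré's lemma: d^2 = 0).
d(d omega) = 0

Step 1: d omega = sum_{i<j} (∂f_j/∂x_i - ∂f_i/∂x_j) dx_i ∧ dx_j:
  coeff of dx ∧ dy: 6*x
  coeff of dx ∧ dz: -x + 5*z
  coeff of dy ∧ dz: 3
Step 2: Apply d again to each 2-form coefficient. The only possible 3-form in R^3 is dx ∧ dy ∧ dz, with coefficient
  ∂(coeff of dy∧dz)/∂x - ∂(coeff of dx∧dz)/∂y + ∂(coeff of dx∧dy)/∂z
  = ∂/∂x (3) - ∂/∂y (-x + 5*z) + ∂/∂z (6*x).
Each of these terms simplifies to sums of mixed partials that cancel in pairs. The result is 0 (by equality of mixed partials for smooth functions — Schwarz / Clairaut).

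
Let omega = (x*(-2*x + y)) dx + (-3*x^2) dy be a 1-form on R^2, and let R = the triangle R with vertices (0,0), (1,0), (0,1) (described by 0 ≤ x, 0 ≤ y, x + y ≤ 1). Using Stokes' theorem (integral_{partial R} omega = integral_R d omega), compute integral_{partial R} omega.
integral_(partial R) omega = -7/6

Stokes: integral_partial_R omega = integral_R d omega with d omega = (∂Q/∂x - ∂P/∂y) dx ∧ dy.
  ∂Q/∂x = -6*x
  ∂P/∂y = x
  integrand = ∂Q/∂x - ∂P/∂y = -7*x.
Integrating over R: integral_0^1 integral_0^{1-x} (-7*x) dy dx = -7/6.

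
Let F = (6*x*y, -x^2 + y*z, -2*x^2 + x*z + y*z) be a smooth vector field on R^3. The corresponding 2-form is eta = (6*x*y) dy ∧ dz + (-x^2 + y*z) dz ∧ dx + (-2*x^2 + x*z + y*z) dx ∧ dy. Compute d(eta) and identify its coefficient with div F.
d(eta) = (x + 7*y + z) dx ∧ dy ∧ dz; div F = x + 7*y + z

For a 2-form in R^3 of the form above, applying d gives a 3-form with coefficient ∂P/∂x + ∂Q/∂y + ∂R/∂z:
  ∂P/∂x = 6*y
  ∂Q/∂y = z
  ∂R/∂z = x + y
Sum = x + 7*y + z, which is exactly div F.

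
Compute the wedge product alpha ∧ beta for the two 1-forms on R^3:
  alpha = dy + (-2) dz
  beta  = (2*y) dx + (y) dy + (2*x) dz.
alpha ∧ beta = (-2*y) dx ∧ dy + (2*x + 2*y) dy ∧ dz + (4*y) dx ∧ dz

Distribute the wedge, using dx_i ∧ dx_j = -dx_j ∧ dx_i and dx_i ∧ dx_i = 0. For each pair (i, j) with i < j, the coefficient of dx_i ∧ dx_j in alpha ∧ beta is (alpha_i * beta_j - alpha_j * beta_i). Collecting: alpha ∧ beta = (-2*y) dx ∧ dy + (2*x + 2*y) dy ∧ dz + (4*y) dx ∧ dz.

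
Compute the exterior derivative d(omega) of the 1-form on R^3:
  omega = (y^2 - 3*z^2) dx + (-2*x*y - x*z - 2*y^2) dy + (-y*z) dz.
d(omega) = (-4*y - z) dx ∧ dy + (6*z) dx ∧ dz + (x - z) dy ∧ dz

For a 1-form omega = sum_i f_i dx_i, the exterior derivative is
  d(omega) = sum_{i < j} (∂f_j/∂x_i - ∂f_i/∂x_j) dx_i ∧ dx_j.
  coefficient of dx ∧ dy: ∂f_2/∂x - ∂f_1/∂y = ∂(-2*x*y - x*z - 2*y^2)/∂x - ∂(y^2 - 3*z^2)/∂y = -4*y - z
  coefficient of dx ∧ dz: ∂f_3/∂x - ∂f_1/∂z = ∂(-y*z)/∂x - ∂(y^2 - 3*z^2)/∂z = 6*z
  coefficient of dy ∧ dz: ∂f_3/∂y - ∂f_2/∂z = ∂(-y*z)/∂y - ∂(-2*x*y - x*z - 2*y^2)/∂z = x - z
Assembling: d(omega) = (-4*y - z) dx ∧ dy + (6*z) dx ∧ dz + (x - z) dy ∧ dz.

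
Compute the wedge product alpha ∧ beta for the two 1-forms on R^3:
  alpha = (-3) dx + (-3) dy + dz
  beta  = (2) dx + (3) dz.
alpha ∧ beta = (-11) dx ∧ dz + (6) dx ∧ dy + (-9) dy ∧ dz

Distribute the wedge, using dx_i ∧ dx_j = -dx_j ∧ dx_i and dx_i ∧ dx_i = 0. For each pair (i, j) with i < j, the coefficient of dx_i ∧ dx_j in alpha ∧ beta is (alpha_i * beta_j - alpha_j * beta_i). Collecting: alpha ∧ beta = (-11) dx ∧ dz + (6) dx ∧ dy + (-9) dy ∧ dz.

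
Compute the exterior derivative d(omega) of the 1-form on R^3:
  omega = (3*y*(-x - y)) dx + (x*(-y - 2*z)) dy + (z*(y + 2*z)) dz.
d(omega) = (3*x + 5*y - 2*z) dx ∧ dy + (2*x + z) dy ∧ dz

For a 1-form omega = sum_i f_i dx_i, the exterior derivative is
  d(omega) = sum_{i < j} (∂f_j/∂x_i - ∂f_i/∂x_j) dx_i ∧ dx_j.
  coefficient of dx ∧ dy: ∂f_2/∂x - ∂f_1/∂y = ∂(x*(-y - 2*z))/∂x - ∂(3*y*(-x - y))/∂y = 3*x + 5*y - 2*z
  coefficient of dy ∧ dz: ∂f_3/∂y - ∂f_2/∂z = ∂(z*(y + 2*z))/∂y - ∂(x*(-y - 2*z))/∂z = 2*x + z
Assembling: d(omega) = (3*x + 5*y - 2*z) dx ∧ dy + (2*x + z) dy ∧ dz.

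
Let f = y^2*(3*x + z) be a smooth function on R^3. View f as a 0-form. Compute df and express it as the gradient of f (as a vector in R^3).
df = (3*y^2) dx + (2*y*(3*x + z)) dy + (y^2) dz; grad f = (3*y^2, 2*y*(3*x + z), y^2)

For a 0-form f, d f = (∂f/∂x) dx + (∂f/∂y) dy + (∂f/∂z) dz. The components of the vector representation are exactly the entries of grad f in Cartesian coordinates:
  ∂f/∂x = 3*y^2
  ∂f/∂y = 2*y*(3*x + z)
  ∂f/∂z = y^2.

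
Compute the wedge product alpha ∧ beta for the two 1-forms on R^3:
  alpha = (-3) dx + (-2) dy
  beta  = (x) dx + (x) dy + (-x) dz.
alpha ∧ beta = (-x) dx ∧ dy + (3*x) dx ∧ dz + (2*x) dy ∧ dz

Distribute the wedge, using dx_i ∧ dx_j = -dx_j ∧ dx_i and dx_i ∧ dx_i = 0. For each pair (i, j) with i < j, the coefficient of dx_i ∧ dx_j in alpha ∧ beta is (alpha_i * beta_j - alpha_j * beta_i). Collecting: alpha ∧ beta = (-x) dx ∧ dy + (3*x) dx ∧ dz + (2*x) dy ∧ dz.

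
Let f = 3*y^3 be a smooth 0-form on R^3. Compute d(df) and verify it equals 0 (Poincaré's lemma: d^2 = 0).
d(df) = 0

Step 1: df = sum_i (∂f/∂x_i) dx_i = (0) dx + (9*y^2) dy + (0) dz.
Step 2: Apply d again. Using the 1-form formula, the coefficient of dx ∧ dy in d(df) is ∂^2 f/∂x ∂y - ∂^2 f/∂y ∂x = (0) - (0) = 0 (equality of mixed partials for smooth f).
Similarly for dx ∧ dz and dy ∧ dz — all coefficients vanish. So d(df) = 0.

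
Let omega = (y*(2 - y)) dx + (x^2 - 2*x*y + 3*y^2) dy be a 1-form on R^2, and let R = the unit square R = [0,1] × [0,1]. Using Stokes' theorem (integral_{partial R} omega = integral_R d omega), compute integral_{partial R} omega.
integral_(partial R) omega = -1

Stokes: integral_partial_R omega = integral_R d omega with d omega = (∂Q/∂x - ∂P/∂y) dx ∧ dy.
  ∂Q/∂x = 2*x - 2*y
  ∂P/∂y = 2 - 2*y
  integrand = ∂Q/∂x - ∂P/∂y = 2*x - 2.
Integrating over R: integral_0^1 integral_0^1 (2*x - 2) dx dy = -1.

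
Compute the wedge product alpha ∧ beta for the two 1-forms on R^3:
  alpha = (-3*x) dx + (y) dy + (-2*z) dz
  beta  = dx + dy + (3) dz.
alpha ∧ beta = (-3*x - y) dx ∧ dy + (-9*x + 2*z) dx ∧ dz + (3*y + 2*z) dy ∧ dz

Distribute the wedge, using dx_i ∧ dx_j = -dx_j ∧ dx_i and dx_i ∧ dx_i = 0. For each pair (i, j) with i < j, the coefficient of dx_i ∧ dx_j in alpha ∧ beta is (alpha_i * beta_j - alpha_j * beta_i). Collecting: alpha ∧ beta = (-3*x - y) dx ∧ dy + (-9*x + 2*z) dx ∧ dz + (3*y + 2*z) dy ∧ dz.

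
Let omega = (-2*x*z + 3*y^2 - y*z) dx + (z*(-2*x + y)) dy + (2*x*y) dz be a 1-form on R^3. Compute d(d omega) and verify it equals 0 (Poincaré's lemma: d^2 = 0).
d(d omega) = 0

Step 1: d omega = sum_{i<j} (∂f_j/∂x_i - ∂f_i/∂x_j) dx_i ∧ dx_j:
  coeff of dx ∧ dy: -6*y - z
  coeff of dx ∧ dz: 2*x + 3*y
  coeff of dy ∧ dz: 4*x - y
Step 2: Apply d again to each 2-form coefficient. The only possible 3-form in R^3 is dx ∧ dy ∧ dz, with coefficient
  ∂(coeff of dy∧dz)/∂x - ∂(coeff of dx∧dz)/∂y + ∂(coeff of dx∧dy)/∂z
  = ∂/∂x (4*x - y) - ∂/∂y (2*x + 3*y) + ∂/∂z (-6*y - z).
Each of these terms simplifies to sums of mixed partials that cancel in pairs. The result is 0 (by equality of mixed partials for smooth functions — Schwarz / Clairaut).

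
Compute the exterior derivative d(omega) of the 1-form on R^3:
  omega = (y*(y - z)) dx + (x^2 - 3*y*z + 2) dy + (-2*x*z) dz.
d(omega) = (2*x - 2*y + z) dx ∧ dy + (y - 2*z) dx ∧ dz + (3*y) dy ∧ dz

For a 1-form omega = sum_i f_i dx_i, the exterior derivative is
  d(omega) = sum_{i < j} (∂f_j/∂x_i - ∂f_i/∂x_j) dx_i ∧ dx_j.
  coefficient of dx ∧ dy: ∂f_2/∂x - ∂f_1/∂y = ∂(x^2 - 3*y*z + 2)/∂x - ∂(y*(y - z))/∂y = 2*x - 2*y + z
  coefficient of dx ∧ dz: ∂f_3/∂x - ∂f_1/∂z = ∂(-2*x*z)/∂x - ∂(y*(y - z))/∂z = y - 2*z
  coefficient of dy ∧ dz: ∂f_3/∂y - ∂f_2/∂z = ∂(-2*x*z)/∂y - ∂(x^2 - 3*y*z + 2)/∂z = 3*y
Assembling: d(omega) = (2*x - 2*y + z) dx ∧ dy + (y - 2*z) dx ∧ dz + (3*y) dy ∧ dz.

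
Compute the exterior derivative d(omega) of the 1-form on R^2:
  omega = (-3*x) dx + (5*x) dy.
d(omega) = (5) dx ∧ dy

For a 1-form omega = sum_i f_i dx_i, the exterior derivative is
  d(omega) = sum_{i < j} (∂f_j/∂x_i - ∂f_i/∂x_j) dx_i ∧ dx_j.
  coefficient of dx ∧ dy: ∂f_2/∂x - ∂f_1/∂y = ∂(5*x)/∂x - ∂(-3*x)/∂y = 5
Assembling: d(omega) = (5) dx ∧ dy.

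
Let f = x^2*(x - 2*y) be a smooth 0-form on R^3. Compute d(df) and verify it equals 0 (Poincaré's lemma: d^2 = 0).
d(df) = 0

Step 1: df = sum_i (∂f/∂x_i) dx_i = (x*(3*x - 4*y)) dx + (-2*x^2) dy + (0) dz.
Step 2: Apply d again. Using the 1-form formula, the coefficient of dx ∧ dy in d(df) is ∂^2 f/∂x ∂y - ∂^2 f/∂y ∂x = (-4*x) - (-4*x) = 0 (equality of mixed partials for smooth f).
Similarly for dx ∧ dz and dy ∧ dz — all coefficients vanish. So d(df) = 0.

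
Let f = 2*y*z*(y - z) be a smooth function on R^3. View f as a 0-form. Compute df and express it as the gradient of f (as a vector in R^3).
df = (0) dx + (2*z*(2*y - z)) dy + (2*y*(y - 2*z)) dz; grad f = (0, 2*z*(2*y - z), 2*y*(y - 2*z))

For a 0-form f, d f = (∂f/∂x) dx + (∂f/∂y) dy + (∂f/∂z) dz. The components of the vector representation are exactly the entries of grad f in Cartesian coordinates:
  ∂f/∂x = 0
  ∂f/∂y = 2*z*(2*y - z)
  ∂f/∂z = 2*y*(y - 2*z).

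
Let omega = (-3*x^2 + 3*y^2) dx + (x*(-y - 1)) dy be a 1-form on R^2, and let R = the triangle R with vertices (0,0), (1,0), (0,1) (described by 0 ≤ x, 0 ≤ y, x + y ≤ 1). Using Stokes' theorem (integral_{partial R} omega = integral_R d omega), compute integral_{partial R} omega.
integral_(partial R) omega = -5/3

Stokes: integral_partial_R omega = integral_R d omega with d omega = (∂Q/∂x - ∂P/∂y) dx ∧ dy.
  ∂Q/∂x = -y - 1
  ∂P/∂y = 6*y
  integrand = ∂Q/∂x - ∂P/∂y = -7*y - 1.
Integrating over R: integral_0^1 integral_0^{1-x} (-7*y - 1) dy dx = -5/3.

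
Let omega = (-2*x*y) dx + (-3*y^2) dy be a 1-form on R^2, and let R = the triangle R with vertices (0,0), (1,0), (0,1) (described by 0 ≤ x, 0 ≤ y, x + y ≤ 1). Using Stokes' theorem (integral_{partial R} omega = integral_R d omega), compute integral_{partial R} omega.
integral_(partial R) omega = 1/3

Stokes: integral_partial_R omega = integral_R d omega with d omega = (∂Q/∂x - ∂P/∂y) dx ∧ dy.
  ∂Q/∂x = 0
  ∂P/∂y = -2*x
  integrand = ∂Q/∂x - ∂P/∂y = 2*x.
Integrating over R: integral_0^1 integral_0^{1-x} (2*x) dy dx = 1/3.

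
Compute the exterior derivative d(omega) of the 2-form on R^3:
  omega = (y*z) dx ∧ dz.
d(omega) = (-z) dx ∧ dy ∧ dz

For a 2-form omega = sum_{i<j} g_{ij} dx_i ∧ dx_j, the exterior derivative is
  d(omega) = sum_{i<j} d(g_{ij}) ∧ dx_i ∧ dx_j = sum_{i<j, k} (∂g_{ij}/∂x_k) dx_k ∧ dx_i ∧ dx_j.
Expand each term, using dx_k ∧ dx_i ∧ dx_j = sgn(permutation) dx_{(a)} ∧ dx_{(b)} ∧ dx_{(c)} with (a < b < c) sorted:
  d(y*z) includes (∂/∂y)(y*z) dy = (z) dy, which multiplied by dx ∧ dz gives (-z) dx ∧ dy ∧ dz
Collecting like 3-forms: d(omega) = (-z) dx ∧ dy ∧ dz.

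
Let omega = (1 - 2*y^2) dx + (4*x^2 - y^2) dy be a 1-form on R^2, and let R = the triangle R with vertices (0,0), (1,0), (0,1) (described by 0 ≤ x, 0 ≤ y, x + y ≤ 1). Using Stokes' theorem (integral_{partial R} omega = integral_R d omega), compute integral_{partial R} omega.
integral_(partial R) omega = 2

Stokes: integral_partial_R omega = integral_R d omega with d omega = (∂Q/∂x - ∂P/∂y) dx ∧ dy.
  ∂Q/∂x = 8*x
  ∂P/∂y = -4*y
  integrand = ∂Q/∂x - ∂P/∂y = 8*x + 4*y.
Integrating over R: integral_0^1 integral_0^{1-x} (8*x + 4*y) dy dx = 2.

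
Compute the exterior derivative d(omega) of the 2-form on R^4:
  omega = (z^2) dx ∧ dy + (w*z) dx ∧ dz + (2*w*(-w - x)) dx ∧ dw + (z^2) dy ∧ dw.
d(omega) = (2*z) dx ∧ dy ∧ dz + (z) dx ∧ dz ∧ dw + (-2*z) dy ∧ dz ∧ dw

For a 2-form omega = sum_{i<j} g_{ij} dx_i ∧ dx_j, the exterior derivative is
  d(omega) = sum_{i<j} d(g_{ij}) ∧ dx_i ∧ dx_j = sum_{i<j, k} (∂g_{ij}/∂x_k) dx_k ∧ dx_i ∧ dx_j.
Expand each term, using dx_k ∧ dx_i ∧ dx_j = sgn(permutation) dx_{(a)} ∧ dx_{(b)} ∧ dx_{(c)} with (a < b < c) sorted:
  d(z^2) includes (∂/∂z)(z^2) dz = (2*z) dz, which multiplied by dx ∧ dy gives (2*z) dx ∧ dy ∧ dz
  d(w*z) includes (∂/∂w)(w*z) dw = (z) dw, which multiplied by dx ∧ dz gives (z) dx ∧ dz ∧ dw
  d(z^2) includes (∂/∂z)(z^2) dz = (2*z) dz, which multiplied by dy ∧ dw gives (-2*z) dy ∧ dz ∧ dw
Collecting like 3-forms: d(omega) = (2*z) dx ∧ dy ∧ dz + (z) dx ∧ dz ∧ dw + (-2*z) dy ∧ dz ∧ dw.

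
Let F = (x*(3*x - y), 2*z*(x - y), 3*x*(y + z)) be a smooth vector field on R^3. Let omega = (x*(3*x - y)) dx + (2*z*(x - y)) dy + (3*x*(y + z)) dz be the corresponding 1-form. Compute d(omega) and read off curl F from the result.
d(omega) = (x + 2*y) dy ∧ dz + (-3*y - 3*z) dz ∧ dx + (x + 2*z) dx ∧ dy; curl F = (x + 2*y, -3*y - 3*z, x + 2*z)

d omega = sum_{i<j} (∂f_j/∂x_i - ∂f_i/∂x_j) dx_i ∧ dx_j. Under the identification (dy ∧ dz, dz ∧ dx, dx ∧ dy) ↔ (e_x, e_y, e_z), the coefficients are exactly the components of curl F. Compute:
  ∂R/∂y - ∂Q/∂z = (3*x) - (2*x - 2*y) = x + 2*y
  ∂P/∂z - ∂R/∂x = (0) - (3*y + 3*z) = -3*y - 3*z
  ∂Q/∂x - ∂P/∂y = (2*z) - (-x) = x + 2*z.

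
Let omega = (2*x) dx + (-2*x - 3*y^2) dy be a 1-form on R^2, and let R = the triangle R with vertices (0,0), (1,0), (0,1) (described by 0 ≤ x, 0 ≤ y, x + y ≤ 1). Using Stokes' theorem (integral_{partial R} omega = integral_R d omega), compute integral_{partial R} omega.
integral_(partial R) omega = -1

Stokes: integral_partial_R omega = integral_R d omega with d omega = (∂Q/∂x - ∂P/∂y) dx ∧ dy.
  ∂Q/∂x = -2
  ∂P/∂y = 0
  integrand = ∂Q/∂x - ∂P/∂y = -2.
Integrating over R: integral_0^1 integral_0^{1-x} (-2) dy dx = -1.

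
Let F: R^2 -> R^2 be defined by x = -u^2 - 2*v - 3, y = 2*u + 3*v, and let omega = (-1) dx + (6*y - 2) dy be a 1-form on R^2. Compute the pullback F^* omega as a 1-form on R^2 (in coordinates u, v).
F^* omega = (26*u + 36*v - 4) du + (36*u + 54*v - 4) dv

Using F^*(f dg) = (f ∘ F) d(g ∘ F), substitute each coordinate x_i by F_i(u, v) in f_i, and replace dx_i by d F_i = (∂F_i/∂u) du + (∂F_i/∂v) dv.
  For the x component: f_1(F) = -1; d F_1 = (-2*u) du + (-2) dv
  For the y component: f_2(F) = 12*u + 18*v - 2; d F_2 = (2) du + (3) dv
Combining and collecting du, dv coefficients:
  coeff of du: 26*u + 36*v - 4
  coeff of dv: 36*u + 54*v - 4
F^* omega = (26*u + 36*v - 4) du + (36*u + 54*v - 4) dv.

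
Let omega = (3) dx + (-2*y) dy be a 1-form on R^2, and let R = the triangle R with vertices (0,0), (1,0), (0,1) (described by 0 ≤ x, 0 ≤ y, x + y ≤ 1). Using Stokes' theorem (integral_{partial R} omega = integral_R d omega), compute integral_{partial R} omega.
integral_(partial R) omega = 0

Stokes: integral_partial_R omega = integral_R d omega with d omega = (∂Q/∂x - ∂P/∂y) dx ∧ dy.
  ∂Q/∂x = 0
  ∂P/∂y = 0
  integrand = ∂Q/∂x - ∂P/∂y = 0.
Integrating over R: integral_0^1 integral_0^{1-x} (0) dy dx = 0.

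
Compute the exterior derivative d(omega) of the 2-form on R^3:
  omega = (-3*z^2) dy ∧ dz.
d(omega) = 0

For a 2-form omega = sum_{i<j} g_{ij} dx_i ∧ dx_j, the exterior derivative is
  d(omega) = sum_{i<j} d(g_{ij}) ∧ dx_i ∧ dx_j = sum_{i<j, k} (∂g_{ij}/∂x_k) dx_k ∧ dx_i ∧ dx_j.
Expand each term, using dx_k ∧ dx_i ∧ dx_j = sgn(permutation) dx_{(a)} ∧ dx_{(b)} ∧ dx_{(c)} with (a < b < c) sorted:

Collecting like 3-forms: d(omega) = 0.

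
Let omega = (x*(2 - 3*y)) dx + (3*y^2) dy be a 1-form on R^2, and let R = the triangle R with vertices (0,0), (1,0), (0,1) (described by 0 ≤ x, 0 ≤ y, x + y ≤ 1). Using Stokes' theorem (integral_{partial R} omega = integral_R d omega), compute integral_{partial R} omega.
integral_(partial R) omega = 1/2

Stokes: integral_partial_R omega = integral_R d omega with d omega = (∂Q/∂x - ∂P/∂y) dx ∧ dy.
  ∂Q/∂x = 0
  ∂P/∂y = -3*x
  integrand = ∂Q/∂x - ∂P/∂y = 3*x.
Integrating over R: integral_0^1 integral_0^{1-x} (3*x) dy dx = 1/2.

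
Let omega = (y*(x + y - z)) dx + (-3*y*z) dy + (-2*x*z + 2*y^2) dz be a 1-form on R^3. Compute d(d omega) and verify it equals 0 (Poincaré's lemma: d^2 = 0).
d(d omega) = 0

Step 1: d omega = sum_{i<j} (∂f_j/∂x_i - ∂f_i/∂x_j) dx_i ∧ dx_j:
  coeff of dx ∧ dy: -x - 2*y + z
  coeff of dx ∧ dz: y - 2*z
  coeff of dy ∧ dz: 7*y
Step 2: Apply d again to each 2-form coefficient. The only possible 3-form in R^3 is dx ∧ dy ∧ dz, with coefficient
  ∂(coeff of dy∧dz)/∂x - ∂(coeff of dx∧dz)/∂y + ∂(coeff of dx∧dy)/∂z
  = ∂/∂x (7*y) - ∂/∂y (y - 2*z) + ∂/∂z (-x - 2*y + z).
Each of these terms simplifies to sums of mixed partials that cancel in pairs. The result is 0 (by equality of mixed partials for smooth functions — Schwarz / Clairaut).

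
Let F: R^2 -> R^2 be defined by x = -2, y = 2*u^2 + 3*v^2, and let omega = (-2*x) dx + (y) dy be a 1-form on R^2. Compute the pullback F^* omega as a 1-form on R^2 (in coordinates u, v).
F^* omega = (8*u^3 + 12*u*v^2) du + (12*u^2*v + 18*v^3) dv

Using F^*(f dg) = (f ∘ F) d(g ∘ F), substitute each coordinate x_i by F_i(u, v) in f_i, and replace dx_i by d F_i = (∂F_i/∂u) du + (∂F_i/∂v) dv.
  For the x component: f_1(F) = 4; d F_1 = (0) du + (0) dv
  For the y component: f_2(F) = 2*u^2 + 3*v^2; d F_2 = (4*u) du + (6*v) dv
Combining and collecting du, dv coefficients:
  coeff of du: 8*u^3 + 12*u*v^2
  coeff of dv: 12*u^2*v + 18*v^3
F^* omega = (8*u^3 + 12*u*v^2) du + (12*u^2*v + 18*v^3) dv.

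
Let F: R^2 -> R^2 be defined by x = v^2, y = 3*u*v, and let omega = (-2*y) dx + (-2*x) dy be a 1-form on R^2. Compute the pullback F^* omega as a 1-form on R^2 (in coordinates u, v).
F^* omega = (-6*v^3) du + (-18*u*v^2) dv

Using F^*(f dg) = (f ∘ F) d(g ∘ F), substitute each coordinate x_i by F_i(u, v) in f_i, and replace dx_i by d F_i = (∂F_i/∂u) du + (∂F_i/∂v) dv.
  For the x component: f_1(F) = -6*u*v; d F_1 = (0) du + (2*v) dv
  For the y component: f_2(F) = -2*v^2; d F_2 = (3*v) du + (3*u) dv
Combining and collecting du, dv coefficients:
  coeff of du: -6*v^3
  coeff of dv: -18*u*v^2
F^* omega = (-6*v^3) du + (-18*u*v^2) dv.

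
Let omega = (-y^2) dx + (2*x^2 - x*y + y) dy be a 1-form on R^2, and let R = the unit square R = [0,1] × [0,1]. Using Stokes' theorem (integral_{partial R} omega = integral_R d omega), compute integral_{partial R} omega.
integral_(partial R) omega = 5/2

Stokes: integral_partial_R omega = integral_R d omega with d omega = (∂Q/∂x - ∂P/∂y) dx ∧ dy.
  ∂Q/∂x = 4*x - y
  ∂P/∂y = -2*y
  integrand = ∂Q/∂x - ∂P/∂y = 4*x + y.
Integrating over R: integral_0^1 integral_0^1 (4*x + y) dx dy = 5/2.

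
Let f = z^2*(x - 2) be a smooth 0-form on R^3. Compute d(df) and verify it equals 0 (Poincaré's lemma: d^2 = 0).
d(df) = 0

Step 1: df = sum_i (∂f/∂x_i) dx_i = (z^2) dx + (0) dy + (2*z*(x - 2)) dz.
Step 2: Apply d again. Using the 1-form formula, the coefficient of dx ∧ dy in d(df) is ∂^2 f/∂x ∂y - ∂^2 f/∂y ∂x = (0) - (0) = 0 (equality of mixed partials for smooth f).
Similarly for dx ∧ dz and dy ∧ dz — all coefficients vanish. So d(df) = 0.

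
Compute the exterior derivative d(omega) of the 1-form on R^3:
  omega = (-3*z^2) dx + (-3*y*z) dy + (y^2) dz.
d(omega) = (6*z) dx ∧ dz + (5*y) dy ∧ dz

For a 1-form omega = sum_i f_i dx_i, the exterior derivative is
  d(omega) = sum_{i < j} (∂f_j/∂x_i - ∂f_i/∂x_j) dx_i ∧ dx_j.
  coefficient of dx ∧ dz: ∂f_3/∂x - ∂f_1/∂z = ∂(y^2)/∂x - ∂(-3*z^2)/∂z = 6*z
  coefficient of dy ∧ dz: ∂f_3/∂y - ∂f_2/∂z = ∂(y^2)/∂y - ∂(-3*y*z)/∂z = 5*y
Assembling: d(omega) = (6*z) dx ∧ dz + (5*y) dy ∧ dz.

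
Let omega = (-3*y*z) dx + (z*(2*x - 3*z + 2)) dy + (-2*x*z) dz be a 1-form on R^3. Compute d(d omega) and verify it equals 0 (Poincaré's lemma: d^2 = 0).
d(d omega) = 0

Step 1: d omega = sum_{i<j} (∂f_j/∂x_i - ∂f_i/∂x_j) dx_i ∧ dx_j:
  coeff of dx ∧ dy: 5*z
  coeff of dx ∧ dz: 3*y - 2*z
  coeff of dy ∧ dz: -2*x + 6*z - 2
Step 2: Apply d again to each 2-form coefficient. The only possible 3-form in R^3 is dx ∧ dy ∧ dz, with coefficient
  ∂(coeff of dy∧dz)/∂x - ∂(coeff of dx∧dz)/∂y + ∂(coeff of dx∧dy)/∂z
  = ∂/∂x (-2*x + 6*z - 2) - ∂/∂y (3*y - 2*z) + ∂/∂z (5*z).
Each of these terms simplifies to sums of mixed partials that cancel in pairs. The result is 0 (by equality of mixed partials for smooth functions — Schwarz / Clairaut).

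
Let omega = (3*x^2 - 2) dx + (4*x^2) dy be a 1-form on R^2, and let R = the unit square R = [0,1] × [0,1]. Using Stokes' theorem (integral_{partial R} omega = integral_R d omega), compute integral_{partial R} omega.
integral_(partial R) omega = 4

Stokes: integral_partial_R omega = integral_R d omega with d omega = (∂Q/∂x - ∂P/∂y) dx ∧ dy.
  ∂Q/∂x = 8*x
  ∂P/∂y = 0
  integrand = ∂Q/∂x - ∂P/∂y = 8*x.
Integrating over R: integral_0^1 integral_0^1 (8*x) dx dy = 4.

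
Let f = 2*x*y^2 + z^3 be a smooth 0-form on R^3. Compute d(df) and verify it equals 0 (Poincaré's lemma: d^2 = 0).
d(df) = 0

Step 1: df = sum_i (∂f/∂x_i) dx_i = (2*y^2) dx + (4*x*y) dy + (3*z^2) dz.
Step 2: Apply d again. Using the 1-form formula, the coefficient of dx ∧ dy in d(df) is ∂^2 f/∂x ∂y - ∂^2 f/∂y ∂x = (4*y) - (4*y) = 0 (equality of mixed partials for smooth f).
Similarly for dx ∧ dz and dy ∧ dz — all coefficients vanish. So d(df) = 0.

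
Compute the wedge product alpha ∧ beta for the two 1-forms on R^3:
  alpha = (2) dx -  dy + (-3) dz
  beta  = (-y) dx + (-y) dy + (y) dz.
alpha ∧ beta = (-3*y) dx ∧ dy + (-y) dx ∧ dz + (-4*y) dy ∧ dz

Distribute the wedge, using dx_i ∧ dx_j = -dx_j ∧ dx_i and dx_i ∧ dx_i = 0. For each pair (i, j) with i < j, the coefficient of dx_i ∧ dx_j in alpha ∧ beta is (alpha_i * beta_j - alpha_j * beta_i). Collecting: alpha ∧ beta = (-3*y) dx ∧ dy + (-y) dx ∧ dz + (-4*y) dy ∧ dz.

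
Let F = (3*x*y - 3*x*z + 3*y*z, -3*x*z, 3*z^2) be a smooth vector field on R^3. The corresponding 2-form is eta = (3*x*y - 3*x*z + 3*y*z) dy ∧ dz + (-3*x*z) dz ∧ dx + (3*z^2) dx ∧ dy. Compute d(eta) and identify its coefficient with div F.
d(eta) = (3*y + 3*z) dx ∧ dy ∧ dz; div F = 3*y + 3*z

For a 2-form in R^3 of the form above, applying d gives a 3-form with coefficient ∂P/∂x + ∂Q/∂y + ∂R/∂z:
  ∂P/∂x = 3*y - 3*z
  ∂Q/∂y = 0
  ∂R/∂z = 6*z
Sum = 3*y + 3*z, which is exactly div F.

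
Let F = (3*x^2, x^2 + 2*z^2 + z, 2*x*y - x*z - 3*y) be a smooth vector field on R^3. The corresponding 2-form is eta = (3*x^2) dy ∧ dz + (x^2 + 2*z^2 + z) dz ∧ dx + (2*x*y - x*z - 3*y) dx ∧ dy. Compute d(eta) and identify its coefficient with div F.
d(eta) = (5*x) dx ∧ dy ∧ dz; div F = 5*x

For a 2-form in R^3 of the form above, applying d gives a 3-form with coefficient ∂P/∂x + ∂Q/∂y + ∂R/∂z:
  ∂P/∂x = 6*x
  ∂Q/∂y = 0
  ∂R/∂z = -x
Sum = 5*x, which is exactly div F.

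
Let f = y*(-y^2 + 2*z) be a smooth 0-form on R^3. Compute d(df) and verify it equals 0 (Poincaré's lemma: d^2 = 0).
d(df) = 0

Step 1: df = sum_i (∂f/∂x_i) dx_i = (0) dx + (-3*y^2 + 2*z) dy + (2*y) dz.
Step 2: Apply d again. Using the 1-form formula, the coefficient of dx ∧ dy in d(df) is ∂^2 f/∂x ∂y - ∂^2 f/∂y ∂x = (0) - (0) = 0 (equality of mixed partials for smooth f).
Similarly for dx ∧ dz and dy ∧ dz — all coefficients vanish. So d(df) = 0.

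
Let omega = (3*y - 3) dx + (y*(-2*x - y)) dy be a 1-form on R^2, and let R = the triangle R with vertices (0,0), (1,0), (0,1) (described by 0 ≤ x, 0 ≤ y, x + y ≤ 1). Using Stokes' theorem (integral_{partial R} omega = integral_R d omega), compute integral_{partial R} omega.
integral_(partial R) omega = -11/6

Stokes: integral_partial_R omega = integral_R d omega with d omega = (∂Q/∂x - ∂P/∂y) dx ∧ dy.
  ∂Q/∂x = -2*y
  ∂P/∂y = 3
  integrand = ∂Q/∂x - ∂P/∂y = -2*y - 3.
Integrating over R: integral_0^1 integral_0^{1-x} (-2*y - 3) dy dx = -11/6.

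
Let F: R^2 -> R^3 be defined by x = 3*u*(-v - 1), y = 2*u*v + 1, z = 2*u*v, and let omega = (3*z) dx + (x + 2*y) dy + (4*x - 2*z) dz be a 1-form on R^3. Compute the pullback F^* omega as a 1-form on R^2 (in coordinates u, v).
F^* omega = (4*v*(-12*u*v - 12*u + 1)) du + (2*u*(-24*u*v - 15*u + 2)) dv

Using F^*(f dg) = (f ∘ F) d(g ∘ F), substitute each coordinate x_i by F_i(u, v) in f_i, and replace dx_i by d F_i = (∂F_i/∂u) du + (∂F_i/∂v) dv.
  For the x component: f_1(F) = 6*u*v; d F_1 = (-3*v - 3) du + (-3*u) dv
  For the y component: f_2(F) = u*v - 3*u + 2; d F_2 = (2*v) du + (2*u) dv
  For the z component: f_3(F) = 4*u*(-4*v - 3); d F_3 = (2*v) du + (2*u) dv
Combining and collecting du, dv coefficients:
  coeff of du: 4*v*(-12*u*v - 12*u + 1)
  coeff of dv: 2*u*(-24*u*v - 15*u + 2)
F^* omega = (4*v*(-12*u*v - 12*u + 1)) du + (2*u*(-24*u*v - 15*u + 2)) dv.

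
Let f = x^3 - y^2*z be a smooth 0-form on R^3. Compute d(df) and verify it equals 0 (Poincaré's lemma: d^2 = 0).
d(df) = 0

Step 1: df = sum_i (∂f/∂x_i) dx_i = (3*x^2) dx + (-2*y*z) dy + (-y^2) dz.
Step 2: Apply d again. Using the 1-form formula, the coefficient of dx ∧ dy in d(df) is ∂^2 f/∂x ∂y - ∂^2 f/∂y ∂x = (0) - (0) = 0 (equality of mixed partials for smooth f).
Similarly for dx ∧ dz and dy ∧ dz — all coefficients vanish. So d(df) = 0.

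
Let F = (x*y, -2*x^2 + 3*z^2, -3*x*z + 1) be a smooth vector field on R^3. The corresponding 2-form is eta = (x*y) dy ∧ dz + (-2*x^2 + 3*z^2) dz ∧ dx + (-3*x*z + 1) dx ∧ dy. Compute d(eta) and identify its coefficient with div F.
d(eta) = (-3*x + y) dx ∧ dy ∧ dz; div F = -3*x + y

For a 2-form in R^3 of the form above, applying d gives a 3-form with coefficient ∂P/∂x + ∂Q/∂y + ∂R/∂z:
  ∂P/∂x = y
  ∂Q/∂y = 0
  ∂R/∂z = -3*x
Sum = -3*x + y, which is exactly div F.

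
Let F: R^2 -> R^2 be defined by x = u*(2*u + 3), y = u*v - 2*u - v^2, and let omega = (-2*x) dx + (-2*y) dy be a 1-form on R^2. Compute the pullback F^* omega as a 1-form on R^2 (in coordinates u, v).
F^* omega = (-16*u^3 - 36*u^2 - 2*u*v^2 + 8*u*v - 26*u + 2*v^3 - 4*v^2) du + (-2*u^2*v + 4*u^2 + 6*u*v^2 - 8*u*v - 4*v^3) dv

Using F^*(f dg) = (f ∘ F) d(g ∘ F), substitute each coordinate x_i by F_i(u, v) in f_i, and replace dx_i by d F_i = (∂F_i/∂u) du + (∂F_i/∂v) dv.
  For the x component: f_1(F) = 2*u*(-2*u - 3); d F_1 = (4*u + 3) du + (0) dv
  For the y component: f_2(F) = -2*u*v + 4*u + 2*v^2; d F_2 = (v - 2) du + (u - 2*v) dv
Combining and collecting du, dv coefficients:
  coeff of du: -16*u^3 - 36*u^2 - 2*u*v^2 + 8*u*v - 26*u + 2*v^3 - 4*v^2
  coeff of dv: -2*u^2*v + 4*u^2 + 6*u*v^2 - 8*u*v - 4*v^3
F^* omega = (-16*u^3 - 36*u^2 - 2*u*v^2 + 8*u*v - 26*u + 2*v^3 - 4*v^2) du + (-2*u^2*v + 4*u^2 + 6*u*v^2 - 8*u*v - 4*v^3) dv.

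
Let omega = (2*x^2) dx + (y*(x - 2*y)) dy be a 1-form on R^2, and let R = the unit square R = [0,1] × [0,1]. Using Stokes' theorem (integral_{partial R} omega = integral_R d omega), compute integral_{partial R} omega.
integral_(partial R) omega = 1/2

Stokes: integral_partial_R omega = integral_R d omega with d omega = (∂Q/∂x - ∂P/∂y) dx ∧ dy.
  ∂Q/∂x = y
  ∂P/∂y = 0
  integrand = ∂Q/∂x - ∂P/∂y = y.
Integrating over R: integral_0^1 integral_0^1 (y) dx dy = 1/2.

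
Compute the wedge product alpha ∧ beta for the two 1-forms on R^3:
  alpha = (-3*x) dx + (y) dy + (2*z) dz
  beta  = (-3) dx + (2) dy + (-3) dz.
alpha ∧ beta = (-6*x + 3*y) dx ∧ dy + (9*x + 6*z) dx ∧ dz + (-3*y - 4*z) dy ∧ dz

Distribute the wedge, using dx_i ∧ dx_j = -dx_j ∧ dx_i and dx_i ∧ dx_i = 0. For each pair (i, j) with i < j, the coefficient of dx_i ∧ dx_j in alpha ∧ beta is (alpha_i * beta_j - alpha_j * beta_i). Collecting: alpha ∧ beta = (-6*x + 3*y) dx ∧ dy + (9*x + 6*z) dx ∧ dz + (-3*y - 4*z) dy ∧ dz.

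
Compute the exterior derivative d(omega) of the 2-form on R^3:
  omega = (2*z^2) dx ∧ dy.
d(omega) = (4*z) dx ∧ dy ∧ dz

For a 2-form omega = sum_{i<j} g_{ij} dx_i ∧ dx_j, the exterior derivative is
  d(omega) = sum_{i<j} d(g_{ij}) ∧ dx_i ∧ dx_j = sum_{i<j, k} (∂g_{ij}/∂x_k) dx_k ∧ dx_i ∧ dx_j.
Expand each term, using dx_k ∧ dx_i ∧ dx_j = sgn(permutation) dx_{(a)} ∧ dx_{(b)} ∧ dx_{(c)} with (a < b < c) sorted:
  d(2*z^2) includes (∂/∂z)(2*z^2) dz = (4*z) dz, which multiplied by dx ∧ dy gives (4*z) dx ∧ dy ∧ dz
Collecting like 3-forms: d(omega) = (4*z) dx ∧ dy ∧ dz.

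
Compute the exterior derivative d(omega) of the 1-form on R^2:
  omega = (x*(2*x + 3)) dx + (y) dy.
d(omega) = 0

For a 1-form omega = sum_i f_i dx_i, the exterior derivative is
  d(omega) = sum_{i < j} (∂f_j/∂x_i - ∂f_i/∂x_j) dx_i ∧ dx_j.

Assembling: d(omega) = 0.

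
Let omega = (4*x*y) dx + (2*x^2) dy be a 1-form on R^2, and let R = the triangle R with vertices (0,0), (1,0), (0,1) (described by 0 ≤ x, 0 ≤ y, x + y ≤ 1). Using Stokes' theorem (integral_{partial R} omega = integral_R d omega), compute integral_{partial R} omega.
integral_(partial R) omega = 0

Stokes: integral_partial_R omega = integral_R d omega with d omega = (∂Q/∂x - ∂P/∂y) dx ∧ dy.
  ∂Q/∂x = 4*x
  ∂P/∂y = 4*x
  integrand = ∂Q/∂x - ∂P/∂y = 0.
Integrating over R: integral_0^1 integral_0^{1-x} (0) dy dx = 0.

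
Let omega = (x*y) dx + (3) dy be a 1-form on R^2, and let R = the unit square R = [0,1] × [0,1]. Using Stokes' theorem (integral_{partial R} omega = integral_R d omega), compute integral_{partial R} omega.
integral_(partial R) omega = -1/2

Stokes: integral_partial_R omega = integral_R d omega with d omega = (∂Q/∂x - ∂P/∂y) dx ∧ dy.
  ∂Q/∂x = 0
  ∂P/∂y = x
  integrand = ∂Q/∂x - ∂P/∂y = -x.
Integrating over R: integral_0^1 integral_0^1 (-x) dx dy = -1/2.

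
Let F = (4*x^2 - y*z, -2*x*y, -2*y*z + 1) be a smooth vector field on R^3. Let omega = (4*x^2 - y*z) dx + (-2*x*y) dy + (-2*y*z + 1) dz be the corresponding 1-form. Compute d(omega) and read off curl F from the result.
d(omega) = (-2*z) dy ∧ dz + (-y) dz ∧ dx + (-2*y + z) dx ∧ dy; curl F = (-2*z, -y, -2*y + z)

d omega = sum_{i<j} (∂f_j/∂x_i - ∂f_i/∂x_j) dx_i ∧ dx_j. Under the identification (dy ∧ dz, dz ∧ dx, dx ∧ dy) ↔ (e_x, e_y, e_z), the coefficients are exactly the components of curl F. Compute:
  ∂R/∂y - ∂Q/∂z = (-2*z) - (0) = -2*z
  ∂P/∂z - ∂R/∂x = (-y) - (0) = -y
  ∂Q/∂x - ∂P/∂y = (-2*y) - (-z) = -2*y + z.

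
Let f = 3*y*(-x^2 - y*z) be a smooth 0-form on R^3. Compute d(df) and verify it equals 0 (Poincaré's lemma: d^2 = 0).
d(df) = 0

Step 1: df = sum_i (∂f/∂x_i) dx_i = (-6*x*y) dx + (-3*x^2 - 6*y*z) dy + (-3*y^2) dz.
Step 2: Apply d again. Using the 1-form formula, the coefficient of dx ∧ dy in d(df) is ∂^2 f/∂x ∂y - ∂^2 f/∂y ∂x = (-6*x) - (-6*x) = 0 (equality of mixed partials for smooth f).
Similarly for dx ∧ dz and dy ∧ dz — all coefficients vanish. So d(df) = 0.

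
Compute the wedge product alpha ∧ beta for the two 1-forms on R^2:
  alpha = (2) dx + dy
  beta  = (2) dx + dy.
alpha ∧ beta = 0

Distribute the wedge, using dx_i ∧ dx_j = -dx_j ∧ dx_i and dx_i ∧ dx_i = 0. For each pair (i, j) with i < j, the coefficient of dx_i ∧ dx_j in alpha ∧ beta is (alpha_i * beta_j - alpha_j * beta_i). Collecting: alpha ∧ beta = 0.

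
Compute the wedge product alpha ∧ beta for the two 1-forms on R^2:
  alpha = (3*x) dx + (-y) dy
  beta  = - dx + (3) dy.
alpha ∧ beta = (9*x - y) dx ∧ dy

Distribute the wedge, using dx_i ∧ dx_j = -dx_j ∧ dx_i and dx_i ∧ dx_i = 0. For each pair (i, j) with i < j, the coefficient of dx_i ∧ dx_j in alpha ∧ beta is (alpha_i * beta_j - alpha_j * beta_i). Collecting: alpha ∧ beta = (9*x - y) dx ∧ dy.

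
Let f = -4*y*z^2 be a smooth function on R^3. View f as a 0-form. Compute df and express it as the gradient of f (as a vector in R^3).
df = (0) dx + (-4*z^2) dy + (-8*y*z) dz; grad f = (0, -4*z^2, -8*y*z)

For a 0-form f, d f = (∂f/∂x) dx + (∂f/∂y) dy + (∂f/∂z) dz. The components of the vector representation are exactly the entries of grad f in Cartesian coordinates:
  ∂f/∂x = 0
  ∂f/∂y = -4*z^2
  ∂f/∂z = -8*y*z.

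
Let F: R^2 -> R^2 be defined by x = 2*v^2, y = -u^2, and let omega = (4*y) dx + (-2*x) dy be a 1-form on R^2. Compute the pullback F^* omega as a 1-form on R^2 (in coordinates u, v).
F^* omega = (8*u*v^2) du + (-16*u^2*v) dv

Using F^*(f dg) = (f ∘ F) d(g ∘ F), substitute each coordinate x_i by F_i(u, v) in f_i, and replace dx_i by d F_i = (∂F_i/∂u) du + (∂F_i/∂v) dv.
  For the x component: f_1(F) = -4*u^2; d F_1 = (0) du + (4*v) dv
  For the y component: f_2(F) = -4*v^2; d F_2 = (-2*u) du + (0) dv
Combining and collecting du, dv coefficients:
  coeff of du: 8*u*v^2
  coeff of dv: -16*u^2*v
F^* omega = (8*u*v^2) du + (-16*u^2*v) dv.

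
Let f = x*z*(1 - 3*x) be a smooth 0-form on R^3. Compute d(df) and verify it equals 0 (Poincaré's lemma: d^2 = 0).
d(df) = 0

Step 1: df = sum_i (∂f/∂x_i) dx_i = (z*(1 - 6*x)) dx + (0) dy + (x*(1 - 3*x)) dz.
Step 2: Apply d again. Using the 1-form formula, the coefficient of dx ∧ dy in d(df) is ∂^2 f/∂x ∂y - ∂^2 f/∂y ∂x = (0) - (0) = 0 (equality of mixed partials for smooth f).
Similarly for dx ∧ dz and dy ∧ dz — all coefficients vanish. So d(df) = 0.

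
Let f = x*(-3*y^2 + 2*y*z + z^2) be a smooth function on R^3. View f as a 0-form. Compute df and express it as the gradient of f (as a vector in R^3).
df = (-3*y^2 + 2*y*z + z^2) dx + (2*x*(-3*y + z)) dy + (2*x*(y + z)) dz; grad f = (-3*y^2 + 2*y*z + z^2, 2*x*(-3*y + z), 2*x*(y + z))

For a 0-form f, d f = (∂f/∂x) dx + (∂f/∂y) dy + (∂f/∂z) dz. The components of the vector representation are exactly the entries of grad f in Cartesian coordinates:
  ∂f/∂x = -3*y^2 + 2*y*z + z^2
  ∂f/∂y = 2*x*(-3*y + z)
  ∂f/∂z = 2*x*(y + z).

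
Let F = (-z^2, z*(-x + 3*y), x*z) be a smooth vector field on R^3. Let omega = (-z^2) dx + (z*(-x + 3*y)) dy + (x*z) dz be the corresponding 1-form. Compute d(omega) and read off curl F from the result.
d(omega) = (x - 3*y) dy ∧ dz + (-3*z) dz ∧ dx + (-z) dx ∧ dy; curl F = (x - 3*y, -3*z, -z)

d omega = sum_{i<j} (∂f_j/∂x_i - ∂f_i/∂x_j) dx_i ∧ dx_j. Under the identification (dy ∧ dz, dz ∧ dx, dx ∧ dy) ↔ (e_x, e_y, e_z), the coefficients are exactly the components of curl F. Compute:
  ∂R/∂y - ∂Q/∂z = (0) - (-x + 3*y) = x - 3*y
  ∂P/∂z - ∂R/∂x = (-2*z) - (z) = -3*z
  ∂Q/∂x - ∂P/∂y = (-z) - (0) = -z.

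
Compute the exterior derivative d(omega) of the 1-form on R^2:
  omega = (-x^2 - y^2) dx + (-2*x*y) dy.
d(omega) = 0

For a 1-form omega = sum_i f_i dx_i, the exterior derivative is
  d(omega) = sum_{i < j} (∂f_j/∂x_i - ∂f_i/∂x_j) dx_i ∧ dx_j.

Assembling: d(omega) = 0.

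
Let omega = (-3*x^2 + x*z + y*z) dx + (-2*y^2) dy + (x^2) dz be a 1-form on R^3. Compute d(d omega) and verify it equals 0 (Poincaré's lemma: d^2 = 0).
d(d omega) = 0

Step 1: d omega = sum_{i<j} (∂f_j/∂x_i - ∂f_i/∂x_j) dx_i ∧ dx_j:
  coeff of dx ∧ dy: -z
  coeff of dx ∧ dz: x - y
  coeff of dy ∧ dz: 0
Step 2: Apply d again to each 2-form coefficient. The only possible 3-form in R^3 is dx ∧ dy ∧ dz, with coefficient
  ∂(coeff of dy∧dz)/∂x - ∂(coeff of dx∧dz)/∂y + ∂(coeff of dx∧dy)/∂z
  = ∂/∂x (0) - ∂/∂y (x - y) + ∂/∂z (-z).
Each of these terms simplifies to sums of mixed partials that cancel in pairs. The result is 0 (by equality of mixed partials for smooth functions — Schwarz / Clairaut).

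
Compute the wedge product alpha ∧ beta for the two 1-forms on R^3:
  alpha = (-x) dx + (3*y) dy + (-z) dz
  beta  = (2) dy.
alpha ∧ beta = (-2*x) dx ∧ dy + (2*z) dy ∧ dz

Distribute the wedge, using dx_i ∧ dx_j = -dx_j ∧ dx_i and dx_i ∧ dx_i = 0. For each pair (i, j) with i < j, the coefficient of dx_i ∧ dx_j in alpha ∧ beta is (alpha_i * beta_j - alpha_j * beta_i). Collecting: alpha ∧ beta = (-2*x) dx ∧ dy + (2*z) dy ∧ dz.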